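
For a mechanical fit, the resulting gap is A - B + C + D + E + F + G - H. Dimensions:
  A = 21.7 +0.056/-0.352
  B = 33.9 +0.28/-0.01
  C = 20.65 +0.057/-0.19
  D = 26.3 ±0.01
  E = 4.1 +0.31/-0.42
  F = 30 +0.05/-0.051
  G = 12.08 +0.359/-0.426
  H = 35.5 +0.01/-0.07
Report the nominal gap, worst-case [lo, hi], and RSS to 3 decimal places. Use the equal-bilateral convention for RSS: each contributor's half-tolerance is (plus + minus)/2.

nominal=45.430 wc=[43.691,46.352] rss=0.608

Stack each dimension's contribution:
  +A: nom +21.700 → Σnom=21.700; wc +0.056/-0.352 → slack +0.056/-0.352; half-tol=0.204, Σhalf²=0.041616
  -B: nom -33.900 → Σnom=-12.200; wc +0.010/-0.280 → slack +0.066/-0.632; half-tol=0.145, Σhalf²=0.062641
  +C: nom +20.650 → Σnom=8.450; wc +0.057/-0.190 → slack +0.123/-0.822; half-tol=0.123, Σhalf²=0.077893
  +D: nom +26.300 → Σnom=34.750; wc +0.010/-0.010 → slack +0.133/-0.832; half-tol=0.010, Σhalf²=0.077993
  +E: nom +4.100 → Σnom=38.850; wc +0.310/-0.420 → slack +0.443/-1.252; half-tol=0.365, Σhalf²=0.211218
  +F: nom +30.000 → Σnom=68.850; wc +0.050/-0.051 → slack +0.493/-1.303; half-tol=0.051, Σhalf²=0.213769
  +G: nom +12.080 → Σnom=80.930; wc +0.359/-0.426 → slack +0.852/-1.729; half-tol=0.392, Σhalf²=0.367825
  -H: nom -35.500 → Σnom=45.430; wc +0.070/-0.010 → slack +0.922/-1.739; half-tol=0.040, Σhalf²=0.369425
Nominal = 45.430. Worst-case = [45.430 - 1.739, 45.430 + 0.922] = [43.691, 46.352]. RSS = √0.369425 = 0.608.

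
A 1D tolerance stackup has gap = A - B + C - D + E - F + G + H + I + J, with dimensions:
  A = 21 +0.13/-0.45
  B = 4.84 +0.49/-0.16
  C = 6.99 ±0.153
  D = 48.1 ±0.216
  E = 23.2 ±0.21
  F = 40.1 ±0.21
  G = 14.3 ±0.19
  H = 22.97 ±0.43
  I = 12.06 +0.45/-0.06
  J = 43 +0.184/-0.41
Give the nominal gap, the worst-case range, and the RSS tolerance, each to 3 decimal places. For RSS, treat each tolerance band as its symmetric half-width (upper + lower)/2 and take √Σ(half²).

Stack each dimension's contribution:
  +A: nom +21.000 → Σnom=21.000; wc +0.130/-0.450 → slack +0.130/-0.450; half-tol=0.290, Σhalf²=0.084100
  -B: nom -4.840 → Σnom=16.160; wc +0.160/-0.490 → slack +0.290/-0.940; half-tol=0.325, Σhalf²=0.189725
  +C: nom +6.990 → Σnom=23.150; wc +0.153/-0.153 → slack +0.443/-1.093; half-tol=0.153, Σhalf²=0.213134
  -D: nom -48.100 → Σnom=-24.950; wc +0.216/-0.216 → slack +0.659/-1.309; half-tol=0.216, Σhalf²=0.259790
  +E: nom +23.200 → Σnom=-1.750; wc +0.210/-0.210 → slack +0.869/-1.519; half-tol=0.210, Σhalf²=0.303890
  -F: nom -40.100 → Σnom=-41.850; wc +0.210/-0.210 → slack +1.079/-1.729; half-tol=0.210, Σhalf²=0.347990
  +G: nom +14.300 → Σnom=-27.550; wc +0.190/-0.190 → slack +1.269/-1.919; half-tol=0.190, Σhalf²=0.384090
  +H: nom +22.970 → Σnom=-4.580; wc +0.430/-0.430 → slack +1.699/-2.349; half-tol=0.430, Σhalf²=0.568990
  +I: nom +12.060 → Σnom=7.480; wc +0.450/-0.060 → slack +2.149/-2.409; half-tol=0.255, Σhalf²=0.634015
  +J: nom +43.000 → Σnom=50.480; wc +0.184/-0.410 → slack +2.333/-2.819; half-tol=0.297, Σhalf²=0.722224
Nominal = 50.480. Worst-case = [50.480 - 2.819, 50.480 + 2.333] = [47.661, 52.813]. RSS = √0.722224 = 0.850.

nominal=50.480 wc=[47.661,52.813] rss=0.850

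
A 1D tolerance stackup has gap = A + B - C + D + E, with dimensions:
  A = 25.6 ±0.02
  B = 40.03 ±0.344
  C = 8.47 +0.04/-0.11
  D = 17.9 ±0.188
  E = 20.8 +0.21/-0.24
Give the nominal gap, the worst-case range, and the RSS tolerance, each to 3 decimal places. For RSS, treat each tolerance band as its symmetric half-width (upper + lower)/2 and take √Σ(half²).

nominal=95.860 wc=[95.028,96.732] rss=0.459

Stack each dimension's contribution:
  +A: nom +25.600 → Σnom=25.600; wc +0.020/-0.020 → slack +0.020/-0.020; half-tol=0.020, Σhalf²=0.000400
  +B: nom +40.030 → Σnom=65.630; wc +0.344/-0.344 → slack +0.364/-0.364; half-tol=0.344, Σhalf²=0.118736
  -C: nom -8.470 → Σnom=57.160; wc +0.110/-0.040 → slack +0.474/-0.404; half-tol=0.075, Σhalf²=0.124361
  +D: nom +17.900 → Σnom=75.060; wc +0.188/-0.188 → slack +0.662/-0.592; half-tol=0.188, Σhalf²=0.159705
  +E: nom +20.800 → Σnom=95.860; wc +0.210/-0.240 → slack +0.872/-0.832; half-tol=0.225, Σhalf²=0.210330
Nominal = 95.860. Worst-case = [95.860 - 0.832, 95.860 + 0.872] = [95.028, 96.732]. RSS = √0.210330 = 0.459.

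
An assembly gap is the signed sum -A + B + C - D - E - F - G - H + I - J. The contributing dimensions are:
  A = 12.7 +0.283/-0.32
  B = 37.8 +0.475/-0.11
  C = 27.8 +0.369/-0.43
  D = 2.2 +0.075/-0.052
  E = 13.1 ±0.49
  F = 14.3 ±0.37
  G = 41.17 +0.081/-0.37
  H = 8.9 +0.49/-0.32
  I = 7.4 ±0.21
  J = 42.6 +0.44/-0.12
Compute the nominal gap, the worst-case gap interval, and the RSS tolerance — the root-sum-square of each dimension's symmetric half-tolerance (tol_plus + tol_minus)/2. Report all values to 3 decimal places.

Stack each dimension's contribution:
  -A: nom -12.700 → Σnom=-12.700; wc +0.320/-0.283 → slack +0.320/-0.283; half-tol=0.301, Σhalf²=0.090902
  +B: nom +37.800 → Σnom=25.100; wc +0.475/-0.110 → slack +0.795/-0.393; half-tol=0.292, Σhalf²=0.176458
  +C: nom +27.800 → Σnom=52.900; wc +0.369/-0.430 → slack +1.164/-0.823; half-tol=0.399, Σhalf²=0.336059
  -D: nom -2.200 → Σnom=50.700; wc +0.052/-0.075 → slack +1.216/-0.898; half-tol=0.064, Σhalf²=0.340091
  -E: nom -13.100 → Σnom=37.600; wc +0.490/-0.490 → slack +1.706/-1.388; half-tol=0.490, Σhalf²=0.580191
  -F: nom -14.300 → Σnom=23.300; wc +0.370/-0.370 → slack +2.076/-1.758; half-tol=0.370, Σhalf²=0.717091
  -G: nom -41.170 → Σnom=-17.870; wc +0.370/-0.081 → slack +2.446/-1.839; half-tol=0.226, Σhalf²=0.767941
  -H: nom -8.900 → Σnom=-26.770; wc +0.320/-0.490 → slack +2.766/-2.329; half-tol=0.405, Σhalf²=0.931966
  +I: nom +7.400 → Σnom=-19.370; wc +0.210/-0.210 → slack +2.976/-2.539; half-tol=0.210, Σhalf²=0.976066
  -J: nom -42.600 → Σnom=-61.970; wc +0.120/-0.440 → slack +3.096/-2.979; half-tol=0.280, Σhalf²=1.054466
Nominal = -61.970. Worst-case = [-61.970 - 2.979, -61.970 + 3.096] = [-64.949, -58.874]. RSS = √1.054466 = 1.027.

nominal=-61.970 wc=[-64.949,-58.874] rss=1.027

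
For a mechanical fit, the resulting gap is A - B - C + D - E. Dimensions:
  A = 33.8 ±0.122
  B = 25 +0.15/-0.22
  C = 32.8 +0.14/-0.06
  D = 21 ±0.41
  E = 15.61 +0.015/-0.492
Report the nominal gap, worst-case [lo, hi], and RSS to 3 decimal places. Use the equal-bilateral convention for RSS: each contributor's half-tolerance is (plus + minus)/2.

nominal=-18.610 wc=[-19.447,-17.306] rss=0.540

Stack each dimension's contribution:
  +A: nom +33.800 → Σnom=33.800; wc +0.122/-0.122 → slack +0.122/-0.122; half-tol=0.122, Σhalf²=0.014884
  -B: nom -25.000 → Σnom=8.800; wc +0.220/-0.150 → slack +0.342/-0.272; half-tol=0.185, Σhalf²=0.049109
  -C: nom -32.800 → Σnom=-24.000; wc +0.060/-0.140 → slack +0.402/-0.412; half-tol=0.100, Σhalf²=0.059109
  +D: nom +21.000 → Σnom=-3.000; wc +0.410/-0.410 → slack +0.812/-0.822; half-tol=0.410, Σhalf²=0.227209
  -E: nom -15.610 → Σnom=-18.610; wc +0.492/-0.015 → slack +1.304/-0.837; half-tol=0.254, Σhalf²=0.291471
Nominal = -18.610. Worst-case = [-18.610 - 0.837, -18.610 + 1.304] = [-19.447, -17.306]. RSS = √0.291471 = 0.540.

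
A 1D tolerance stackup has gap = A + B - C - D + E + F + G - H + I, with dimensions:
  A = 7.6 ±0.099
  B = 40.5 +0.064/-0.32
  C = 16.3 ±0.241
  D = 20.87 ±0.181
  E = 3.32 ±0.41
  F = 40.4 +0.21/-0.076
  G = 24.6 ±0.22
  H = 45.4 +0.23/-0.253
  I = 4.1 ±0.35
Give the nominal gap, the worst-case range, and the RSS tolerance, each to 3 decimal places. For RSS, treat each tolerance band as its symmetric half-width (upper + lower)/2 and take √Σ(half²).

nominal=37.950 wc=[35.823,39.978] rss=0.745

Stack each dimension's contribution:
  +A: nom +7.600 → Σnom=7.600; wc +0.099/-0.099 → slack +0.099/-0.099; half-tol=0.099, Σhalf²=0.009801
  +B: nom +40.500 → Σnom=48.100; wc +0.064/-0.320 → slack +0.163/-0.419; half-tol=0.192, Σhalf²=0.046665
  -C: nom -16.300 → Σnom=31.800; wc +0.241/-0.241 → slack +0.404/-0.660; half-tol=0.241, Σhalf²=0.104746
  -D: nom -20.870 → Σnom=10.930; wc +0.181/-0.181 → slack +0.585/-0.841; half-tol=0.181, Σhalf²=0.137507
  +E: nom +3.320 → Σnom=14.250; wc +0.410/-0.410 → slack +0.995/-1.251; half-tol=0.410, Σhalf²=0.305607
  +F: nom +40.400 → Σnom=54.650; wc +0.210/-0.076 → slack +1.205/-1.327; half-tol=0.143, Σhalf²=0.326056
  +G: nom +24.600 → Σnom=79.250; wc +0.220/-0.220 → slack +1.425/-1.547; half-tol=0.220, Σhalf²=0.374456
  -H: nom -45.400 → Σnom=33.850; wc +0.253/-0.230 → slack +1.678/-1.777; half-tol=0.241, Σhalf²=0.432778
  +I: nom +4.100 → Σnom=37.950; wc +0.350/-0.350 → slack +2.028/-2.127; half-tol=0.350, Σhalf²=0.555278
Nominal = 37.950. Worst-case = [37.950 - 2.127, 37.950 + 2.028] = [35.823, 39.978]. RSS = √0.555278 = 0.745.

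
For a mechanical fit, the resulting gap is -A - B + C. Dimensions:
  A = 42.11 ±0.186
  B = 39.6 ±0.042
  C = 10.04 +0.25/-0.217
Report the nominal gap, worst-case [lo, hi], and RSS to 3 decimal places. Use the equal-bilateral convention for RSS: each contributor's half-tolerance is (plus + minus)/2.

nominal=-71.670 wc=[-72.115,-71.192] rss=0.301

Stack each dimension's contribution:
  -A: nom -42.110 → Σnom=-42.110; wc +0.186/-0.186 → slack +0.186/-0.186; half-tol=0.186, Σhalf²=0.034596
  -B: nom -39.600 → Σnom=-81.710; wc +0.042/-0.042 → slack +0.228/-0.228; half-tol=0.042, Σhalf²=0.036360
  +C: nom +10.040 → Σnom=-71.670; wc +0.250/-0.217 → slack +0.478/-0.445; half-tol=0.233, Σhalf²=0.090882
Nominal = -71.670. Worst-case = [-71.670 - 0.445, -71.670 + 0.478] = [-72.115, -71.192]. RSS = √0.090882 = 0.301.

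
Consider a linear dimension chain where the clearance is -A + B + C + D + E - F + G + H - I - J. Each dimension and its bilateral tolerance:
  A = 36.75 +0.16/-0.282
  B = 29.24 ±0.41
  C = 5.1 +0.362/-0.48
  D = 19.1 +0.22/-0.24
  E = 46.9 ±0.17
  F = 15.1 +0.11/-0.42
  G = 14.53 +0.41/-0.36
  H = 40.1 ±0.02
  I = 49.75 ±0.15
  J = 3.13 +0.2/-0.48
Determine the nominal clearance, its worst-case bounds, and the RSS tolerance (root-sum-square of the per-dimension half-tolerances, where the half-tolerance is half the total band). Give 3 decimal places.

nominal=50.240 wc=[47.940,53.164] rss=0.913

Stack each dimension's contribution:
  -A: nom -36.750 → Σnom=-36.750; wc +0.282/-0.160 → slack +0.282/-0.160; half-tol=0.221, Σhalf²=0.048841
  +B: nom +29.240 → Σnom=-7.510; wc +0.410/-0.410 → slack +0.692/-0.570; half-tol=0.410, Σhalf²=0.216941
  +C: nom +5.100 → Σnom=-2.410; wc +0.362/-0.480 → slack +1.054/-1.050; half-tol=0.421, Σhalf²=0.394182
  +D: nom +19.100 → Σnom=16.690; wc +0.220/-0.240 → slack +1.274/-1.290; half-tol=0.230, Σhalf²=0.447082
  +E: nom +46.900 → Σnom=63.590; wc +0.170/-0.170 → slack +1.444/-1.460; half-tol=0.170, Σhalf²=0.475982
  -F: nom -15.100 → Σnom=48.490; wc +0.420/-0.110 → slack +1.864/-1.570; half-tol=0.265, Σhalf²=0.546207
  +G: nom +14.530 → Σnom=63.020; wc +0.410/-0.360 → slack +2.274/-1.930; half-tol=0.385, Σhalf²=0.694432
  +H: nom +40.100 → Σnom=103.120; wc +0.020/-0.020 → slack +2.294/-1.950; half-tol=0.020, Σhalf²=0.694832
  -I: nom -49.750 → Σnom=53.370; wc +0.150/-0.150 → slack +2.444/-2.100; half-tol=0.150, Σhalf²=0.717332
  -J: nom -3.130 → Σnom=50.240; wc +0.480/-0.200 → slack +2.924/-2.300; half-tol=0.340, Σhalf²=0.832932
Nominal = 50.240. Worst-case = [50.240 - 2.300, 50.240 + 2.924] = [47.940, 53.164]. RSS = √0.832932 = 0.913.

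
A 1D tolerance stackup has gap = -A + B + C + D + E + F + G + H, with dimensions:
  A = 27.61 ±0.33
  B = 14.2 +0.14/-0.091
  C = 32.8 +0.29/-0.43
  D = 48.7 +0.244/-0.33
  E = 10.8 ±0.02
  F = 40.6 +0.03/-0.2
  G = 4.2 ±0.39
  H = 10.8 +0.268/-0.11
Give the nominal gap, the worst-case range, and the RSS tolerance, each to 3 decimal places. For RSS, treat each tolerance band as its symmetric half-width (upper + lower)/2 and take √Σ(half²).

Stack each dimension's contribution:
  -A: nom -27.610 → Σnom=-27.610; wc +0.330/-0.330 → slack +0.330/-0.330; half-tol=0.330, Σhalf²=0.108900
  +B: nom +14.200 → Σnom=-13.410; wc +0.140/-0.091 → slack +0.470/-0.421; half-tol=0.116, Σhalf²=0.122240
  +C: nom +32.800 → Σnom=19.390; wc +0.290/-0.430 → slack +0.760/-0.851; half-tol=0.360, Σhalf²=0.251840
  +D: nom +48.700 → Σnom=68.090; wc +0.244/-0.330 → slack +1.004/-1.181; half-tol=0.287, Σhalf²=0.334209
  +E: nom +10.800 → Σnom=78.890; wc +0.020/-0.020 → slack +1.024/-1.201; half-tol=0.020, Σhalf²=0.334609
  +F: nom +40.600 → Σnom=119.490; wc +0.030/-0.200 → slack +1.054/-1.401; half-tol=0.115, Σhalf²=0.347834
  +G: nom +4.200 → Σnom=123.690; wc +0.390/-0.390 → slack +1.444/-1.791; half-tol=0.390, Σhalf²=0.499934
  +H: nom +10.800 → Σnom=134.490; wc +0.268/-0.110 → slack +1.712/-1.901; half-tol=0.189, Σhalf²=0.535655
Nominal = 134.490. Worst-case = [134.490 - 1.901, 134.490 + 1.712] = [132.589, 136.202]. RSS = √0.535655 = 0.732.

nominal=134.490 wc=[132.589,136.202] rss=0.732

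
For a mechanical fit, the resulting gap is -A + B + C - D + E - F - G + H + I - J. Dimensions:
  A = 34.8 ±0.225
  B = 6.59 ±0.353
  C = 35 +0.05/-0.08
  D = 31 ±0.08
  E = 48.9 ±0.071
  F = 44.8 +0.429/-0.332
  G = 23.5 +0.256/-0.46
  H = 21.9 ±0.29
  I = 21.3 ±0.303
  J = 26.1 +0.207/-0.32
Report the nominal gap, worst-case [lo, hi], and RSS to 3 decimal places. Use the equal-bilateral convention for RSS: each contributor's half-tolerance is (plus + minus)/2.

nominal=-26.510 wc=[-28.804,-24.026] rss=0.842

Stack each dimension's contribution:
  -A: nom -34.800 → Σnom=-34.800; wc +0.225/-0.225 → slack +0.225/-0.225; half-tol=0.225, Σhalf²=0.050625
  +B: nom +6.590 → Σnom=-28.210; wc +0.353/-0.353 → slack +0.578/-0.578; half-tol=0.353, Σhalf²=0.175234
  +C: nom +35.000 → Σnom=6.790; wc +0.050/-0.080 → slack +0.628/-0.658; half-tol=0.065, Σhalf²=0.179459
  -D: nom -31.000 → Σnom=-24.210; wc +0.080/-0.080 → slack +0.708/-0.738; half-tol=0.080, Σhalf²=0.185859
  +E: nom +48.900 → Σnom=24.690; wc +0.071/-0.071 → slack +0.779/-0.809; half-tol=0.071, Σhalf²=0.190900
  -F: nom -44.800 → Σnom=-20.110; wc +0.332/-0.429 → slack +1.111/-1.238; half-tol=0.381, Σhalf²=0.335680
  -G: nom -23.500 → Σnom=-43.610; wc +0.460/-0.256 → slack +1.571/-1.494; half-tol=0.358, Σhalf²=0.463844
  +H: nom +21.900 → Σnom=-21.710; wc +0.290/-0.290 → slack +1.861/-1.784; half-tol=0.290, Σhalf²=0.547944
  +I: nom +21.300 → Σnom=-0.410; wc +0.303/-0.303 → slack +2.164/-2.087; half-tol=0.303, Σhalf²=0.639753
  -J: nom -26.100 → Σnom=-26.510; wc +0.320/-0.207 → slack +2.484/-2.294; half-tol=0.264, Σhalf²=0.709186
Nominal = -26.510. Worst-case = [-26.510 - 2.294, -26.510 + 2.484] = [-28.804, -24.026]. RSS = √0.709186 = 0.842.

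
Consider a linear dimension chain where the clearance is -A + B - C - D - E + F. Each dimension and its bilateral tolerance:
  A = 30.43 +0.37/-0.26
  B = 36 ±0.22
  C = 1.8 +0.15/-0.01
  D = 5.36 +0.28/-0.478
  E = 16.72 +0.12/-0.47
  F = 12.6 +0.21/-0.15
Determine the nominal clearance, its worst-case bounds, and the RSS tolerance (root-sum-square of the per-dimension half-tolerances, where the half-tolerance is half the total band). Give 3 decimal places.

nominal=-5.710 wc=[-7.000,-4.062] rss=0.646

Stack each dimension's contribution:
  -A: nom -30.430 → Σnom=-30.430; wc +0.260/-0.370 → slack +0.260/-0.370; half-tol=0.315, Σhalf²=0.099225
  +B: nom +36.000 → Σnom=5.570; wc +0.220/-0.220 → slack +0.480/-0.590; half-tol=0.220, Σhalf²=0.147625
  -C: nom -1.800 → Σnom=3.770; wc +0.010/-0.150 → slack +0.490/-0.740; half-tol=0.080, Σhalf²=0.154025
  -D: nom -5.360 → Σnom=-1.590; wc +0.478/-0.280 → slack +0.968/-1.020; half-tol=0.379, Σhalf²=0.297666
  -E: nom -16.720 → Σnom=-18.310; wc +0.470/-0.120 → slack +1.438/-1.140; half-tol=0.295, Σhalf²=0.384691
  +F: nom +12.600 → Σnom=-5.710; wc +0.210/-0.150 → slack +1.648/-1.290; half-tol=0.180, Σhalf²=0.417091
Nominal = -5.710. Worst-case = [-5.710 - 1.290, -5.710 + 1.648] = [-7.000, -4.062]. RSS = √0.417091 = 0.646.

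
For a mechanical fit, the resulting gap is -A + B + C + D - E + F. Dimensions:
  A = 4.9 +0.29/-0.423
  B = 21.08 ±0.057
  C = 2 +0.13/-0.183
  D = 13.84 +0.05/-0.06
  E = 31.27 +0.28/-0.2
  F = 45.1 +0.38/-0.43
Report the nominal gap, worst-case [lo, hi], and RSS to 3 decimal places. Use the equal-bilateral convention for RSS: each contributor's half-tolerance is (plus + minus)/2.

nominal=45.850 wc=[44.550,47.090] rss=0.616

Stack each dimension's contribution:
  -A: nom -4.900 → Σnom=-4.900; wc +0.423/-0.290 → slack +0.423/-0.290; half-tol=0.356, Σhalf²=0.127092
  +B: nom +21.080 → Σnom=16.180; wc +0.057/-0.057 → slack +0.480/-0.347; half-tol=0.057, Σhalf²=0.130341
  +C: nom +2.000 → Σnom=18.180; wc +0.130/-0.183 → slack +0.610/-0.530; half-tol=0.157, Σhalf²=0.154833
  +D: nom +13.840 → Σnom=32.020; wc +0.050/-0.060 → slack +0.660/-0.590; half-tol=0.055, Σhalf²=0.157858
  -E: nom -31.270 → Σnom=0.750; wc +0.200/-0.280 → slack +0.860/-0.870; half-tol=0.240, Σhalf²=0.215458
  +F: nom +45.100 → Σnom=45.850; wc +0.380/-0.430 → slack +1.240/-1.300; half-tol=0.405, Σhalf²=0.379484
Nominal = 45.850. Worst-case = [45.850 - 1.300, 45.850 + 1.240] = [44.550, 47.090]. RSS = √0.379484 = 0.616.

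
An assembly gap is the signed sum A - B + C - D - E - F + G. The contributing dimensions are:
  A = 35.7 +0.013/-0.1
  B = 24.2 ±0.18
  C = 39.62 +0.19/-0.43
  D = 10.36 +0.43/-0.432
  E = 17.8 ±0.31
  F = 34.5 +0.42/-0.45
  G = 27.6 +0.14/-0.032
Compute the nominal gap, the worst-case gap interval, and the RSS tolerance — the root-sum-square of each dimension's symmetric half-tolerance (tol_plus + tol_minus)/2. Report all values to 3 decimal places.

nominal=16.060 wc=[14.158,17.775] rss=0.781

Stack each dimension's contribution:
  +A: nom +35.700 → Σnom=35.700; wc +0.013/-0.100 → slack +0.013/-0.100; half-tol=0.057, Σhalf²=0.003192
  -B: nom -24.200 → Σnom=11.500; wc +0.180/-0.180 → slack +0.193/-0.280; half-tol=0.180, Σhalf²=0.035592
  +C: nom +39.620 → Σnom=51.120; wc +0.190/-0.430 → slack +0.383/-0.710; half-tol=0.310, Σhalf²=0.131692
  -D: nom -10.360 → Σnom=40.760; wc +0.432/-0.430 → slack +0.815/-1.140; half-tol=0.431, Σhalf²=0.317453
  -E: nom -17.800 → Σnom=22.960; wc +0.310/-0.310 → slack +1.125/-1.450; half-tol=0.310, Σhalf²=0.413553
  -F: nom -34.500 → Σnom=-11.540; wc +0.450/-0.420 → slack +1.575/-1.870; half-tol=0.435, Σhalf²=0.602778
  +G: nom +27.600 → Σnom=16.060; wc +0.140/-0.032 → slack +1.715/-1.902; half-tol=0.086, Σhalf²=0.610174
Nominal = 16.060. Worst-case = [16.060 - 1.902, 16.060 + 1.715] = [14.158, 17.775]. RSS = √0.610174 = 0.781.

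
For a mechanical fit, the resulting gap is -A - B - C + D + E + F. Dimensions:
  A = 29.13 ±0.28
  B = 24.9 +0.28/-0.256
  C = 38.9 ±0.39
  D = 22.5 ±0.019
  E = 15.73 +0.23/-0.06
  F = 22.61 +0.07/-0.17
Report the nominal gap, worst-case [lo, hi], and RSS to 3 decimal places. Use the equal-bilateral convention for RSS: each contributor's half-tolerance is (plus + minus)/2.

nominal=-32.090 wc=[-33.289,-30.845] rss=0.581

Stack each dimension's contribution:
  -A: nom -29.130 → Σnom=-29.130; wc +0.280/-0.280 → slack +0.280/-0.280; half-tol=0.280, Σhalf²=0.078400
  -B: nom -24.900 → Σnom=-54.030; wc +0.256/-0.280 → slack +0.536/-0.560; half-tol=0.268, Σhalf²=0.150224
  -C: nom -38.900 → Σnom=-92.930; wc +0.390/-0.390 → slack +0.926/-0.950; half-tol=0.390, Σhalf²=0.302324
  +D: nom +22.500 → Σnom=-70.430; wc +0.019/-0.019 → slack +0.945/-0.969; half-tol=0.019, Σhalf²=0.302685
  +E: nom +15.730 → Σnom=-54.700; wc +0.230/-0.060 → slack +1.175/-1.029; half-tol=0.145, Σhalf²=0.323710
  +F: nom +22.610 → Σnom=-32.090; wc +0.070/-0.170 → slack +1.245/-1.199; half-tol=0.120, Σhalf²=0.338110
Nominal = -32.090. Worst-case = [-32.090 - 1.199, -32.090 + 1.245] = [-33.289, -30.845]. RSS = √0.338110 = 0.581.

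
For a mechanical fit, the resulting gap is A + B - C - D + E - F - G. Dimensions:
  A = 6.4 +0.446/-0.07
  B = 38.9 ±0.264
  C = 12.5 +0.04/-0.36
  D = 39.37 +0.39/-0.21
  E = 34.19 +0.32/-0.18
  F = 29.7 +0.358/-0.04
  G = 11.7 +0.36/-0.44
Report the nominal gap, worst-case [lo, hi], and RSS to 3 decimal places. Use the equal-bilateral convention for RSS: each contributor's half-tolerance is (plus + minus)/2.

Stack each dimension's contribution:
  +A: nom +6.400 → Σnom=6.400; wc +0.446/-0.070 → slack +0.446/-0.070; half-tol=0.258, Σhalf²=0.066564
  +B: nom +38.900 → Σnom=45.300; wc +0.264/-0.264 → slack +0.710/-0.334; half-tol=0.264, Σhalf²=0.136260
  -C: nom -12.500 → Σnom=32.800; wc +0.360/-0.040 → slack +1.070/-0.374; half-tol=0.200, Σhalf²=0.176260
  -D: nom -39.370 → Σnom=-6.570; wc +0.210/-0.390 → slack +1.280/-0.764; half-tol=0.300, Σhalf²=0.266260
  +E: nom +34.190 → Σnom=27.620; wc +0.320/-0.180 → slack +1.600/-0.944; half-tol=0.250, Σhalf²=0.328760
  -F: nom -29.700 → Σnom=-2.080; wc +0.040/-0.358 → slack +1.640/-1.302; half-tol=0.199, Σhalf²=0.368361
  -G: nom -11.700 → Σnom=-13.780; wc +0.440/-0.360 → slack +2.080/-1.662; half-tol=0.400, Σhalf²=0.528361
Nominal = -13.780. Worst-case = [-13.780 - 1.662, -13.780 + 2.080] = [-15.442, -11.700]. RSS = √0.528361 = 0.727.

nominal=-13.780 wc=[-15.442,-11.700] rss=0.727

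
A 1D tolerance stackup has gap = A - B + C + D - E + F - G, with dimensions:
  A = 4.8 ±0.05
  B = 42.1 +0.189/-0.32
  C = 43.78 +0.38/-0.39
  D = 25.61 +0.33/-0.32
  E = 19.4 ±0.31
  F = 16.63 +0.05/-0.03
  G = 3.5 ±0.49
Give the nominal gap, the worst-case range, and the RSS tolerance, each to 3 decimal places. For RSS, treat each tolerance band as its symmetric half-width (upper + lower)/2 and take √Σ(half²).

nominal=25.820 wc=[24.041,27.750] rss=0.812

Stack each dimension's contribution:
  +A: nom +4.800 → Σnom=4.800; wc +0.050/-0.050 → slack +0.050/-0.050; half-tol=0.050, Σhalf²=0.002500
  -B: nom -42.100 → Σnom=-37.300; wc +0.320/-0.189 → slack +0.370/-0.239; half-tol=0.255, Σhalf²=0.067270
  +C: nom +43.780 → Σnom=6.480; wc +0.380/-0.390 → slack +0.750/-0.629; half-tol=0.385, Σhalf²=0.215495
  +D: nom +25.610 → Σnom=32.090; wc +0.330/-0.320 → slack +1.080/-0.949; half-tol=0.325, Σhalf²=0.321120
  -E: nom -19.400 → Σnom=12.690; wc +0.310/-0.310 → slack +1.390/-1.259; half-tol=0.310, Σhalf²=0.417220
  +F: nom +16.630 → Σnom=29.320; wc +0.050/-0.030 → slack +1.440/-1.289; half-tol=0.040, Σhalf²=0.418820
  -G: nom -3.500 → Σnom=25.820; wc +0.490/-0.490 → slack +1.930/-1.779; half-tol=0.490, Σhalf²=0.658920
Nominal = 25.820. Worst-case = [25.820 - 1.779, 25.820 + 1.930] = [24.041, 27.750]. RSS = √0.658920 = 0.812.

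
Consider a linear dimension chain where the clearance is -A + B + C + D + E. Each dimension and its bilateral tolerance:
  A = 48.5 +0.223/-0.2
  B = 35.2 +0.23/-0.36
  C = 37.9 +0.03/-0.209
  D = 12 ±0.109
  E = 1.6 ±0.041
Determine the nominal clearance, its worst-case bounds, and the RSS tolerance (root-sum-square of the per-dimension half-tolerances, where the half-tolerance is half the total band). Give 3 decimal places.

Stack each dimension's contribution:
  -A: nom -48.500 → Σnom=-48.500; wc +0.200/-0.223 → slack +0.200/-0.223; half-tol=0.212, Σhalf²=0.044732
  +B: nom +35.200 → Σnom=-13.300; wc +0.230/-0.360 → slack +0.430/-0.583; half-tol=0.295, Σhalf²=0.131757
  +C: nom +37.900 → Σnom=24.600; wc +0.030/-0.209 → slack +0.460/-0.792; half-tol=0.119, Σhalf²=0.146037
  +D: nom +12.000 → Σnom=36.600; wc +0.109/-0.109 → slack +0.569/-0.901; half-tol=0.109, Σhalf²=0.157918
  +E: nom +1.600 → Σnom=38.200; wc +0.041/-0.041 → slack +0.610/-0.942; half-tol=0.041, Σhalf²=0.159599
Nominal = 38.200. Worst-case = [38.200 - 0.942, 38.200 + 0.610] = [37.258, 38.810]. RSS = √0.159599 = 0.399.

nominal=38.200 wc=[37.258,38.810] rss=0.399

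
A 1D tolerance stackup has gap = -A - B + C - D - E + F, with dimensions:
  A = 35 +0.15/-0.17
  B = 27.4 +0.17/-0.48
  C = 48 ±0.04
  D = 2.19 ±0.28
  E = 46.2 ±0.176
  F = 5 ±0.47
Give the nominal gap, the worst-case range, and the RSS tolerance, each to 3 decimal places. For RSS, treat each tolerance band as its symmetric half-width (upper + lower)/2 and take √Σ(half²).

nominal=-57.790 wc=[-59.076,-56.174] rss=0.681

Stack each dimension's contribution:
  -A: nom -35.000 → Σnom=-35.000; wc +0.170/-0.150 → slack +0.170/-0.150; half-tol=0.160, Σhalf²=0.025600
  -B: nom -27.400 → Σnom=-62.400; wc +0.480/-0.170 → slack +0.650/-0.320; half-tol=0.325, Σhalf²=0.131225
  +C: nom +48.000 → Σnom=-14.400; wc +0.040/-0.040 → slack +0.690/-0.360; half-tol=0.040, Σhalf²=0.132825
  -D: nom -2.190 → Σnom=-16.590; wc +0.280/-0.280 → slack +0.970/-0.640; half-tol=0.280, Σhalf²=0.211225
  -E: nom -46.200 → Σnom=-62.790; wc +0.176/-0.176 → slack +1.146/-0.816; half-tol=0.176, Σhalf²=0.242201
  +F: nom +5.000 → Σnom=-57.790; wc +0.470/-0.470 → slack +1.616/-1.286; half-tol=0.470, Σhalf²=0.463101
Nominal = -57.790. Worst-case = [-57.790 - 1.286, -57.790 + 1.616] = [-59.076, -56.174]. RSS = √0.463101 = 0.681.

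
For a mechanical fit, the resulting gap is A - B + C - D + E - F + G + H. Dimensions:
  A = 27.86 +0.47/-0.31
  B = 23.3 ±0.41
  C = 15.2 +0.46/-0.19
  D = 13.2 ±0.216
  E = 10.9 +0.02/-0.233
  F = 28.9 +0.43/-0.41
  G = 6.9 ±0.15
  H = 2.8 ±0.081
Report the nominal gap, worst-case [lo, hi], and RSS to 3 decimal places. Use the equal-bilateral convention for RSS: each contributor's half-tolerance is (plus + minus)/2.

nominal=-1.740 wc=[-3.760,0.477] rss=0.833

Stack each dimension's contribution:
  +A: nom +27.860 → Σnom=27.860; wc +0.470/-0.310 → slack +0.470/-0.310; half-tol=0.390, Σhalf²=0.152100
  -B: nom -23.300 → Σnom=4.560; wc +0.410/-0.410 → slack +0.880/-0.720; half-tol=0.410, Σhalf²=0.320200
  +C: nom +15.200 → Σnom=19.760; wc +0.460/-0.190 → slack +1.340/-0.910; half-tol=0.325, Σhalf²=0.425825
  -D: nom -13.200 → Σnom=6.560; wc +0.216/-0.216 → slack +1.556/-1.126; half-tol=0.216, Σhalf²=0.472481
  +E: nom +10.900 → Σnom=17.460; wc +0.020/-0.233 → slack +1.576/-1.359; half-tol=0.127, Σhalf²=0.488483
  -F: nom -28.900 → Σnom=-11.440; wc +0.410/-0.430 → slack +1.986/-1.789; half-tol=0.420, Σhalf²=0.664883
  +G: nom +6.900 → Σnom=-4.540; wc +0.150/-0.150 → slack +2.136/-1.939; half-tol=0.150, Σhalf²=0.687383
  +H: nom +2.800 → Σnom=-1.740; wc +0.081/-0.081 → slack +2.217/-2.020; half-tol=0.081, Σhalf²=0.693944
Nominal = -1.740. Worst-case = [-1.740 - 2.020, -1.740 + 2.217] = [-3.760, 0.477]. RSS = √0.693944 = 0.833.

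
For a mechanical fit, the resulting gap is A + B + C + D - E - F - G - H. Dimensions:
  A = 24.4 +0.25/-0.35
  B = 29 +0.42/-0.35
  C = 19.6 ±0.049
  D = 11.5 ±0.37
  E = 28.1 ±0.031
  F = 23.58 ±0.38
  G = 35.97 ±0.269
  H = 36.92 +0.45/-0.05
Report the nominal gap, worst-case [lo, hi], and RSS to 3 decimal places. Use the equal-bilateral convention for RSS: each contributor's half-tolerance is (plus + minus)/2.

Stack each dimension's contribution:
  +A: nom +24.400 → Σnom=24.400; wc +0.250/-0.350 → slack +0.250/-0.350; half-tol=0.300, Σhalf²=0.090000
  +B: nom +29.000 → Σnom=53.400; wc +0.420/-0.350 → slack +0.670/-0.700; half-tol=0.385, Σhalf²=0.238225
  +C: nom +19.600 → Σnom=73.000; wc +0.049/-0.049 → slack +0.719/-0.749; half-tol=0.049, Σhalf²=0.240626
  +D: nom +11.500 → Σnom=84.500; wc +0.370/-0.370 → slack +1.089/-1.119; half-tol=0.370, Σhalf²=0.377526
  -E: nom -28.100 → Σnom=56.400; wc +0.031/-0.031 → slack +1.120/-1.150; half-tol=0.031, Σhalf²=0.378487
  -F: nom -23.580 → Σnom=32.820; wc +0.380/-0.380 → slack +1.500/-1.530; half-tol=0.380, Σhalf²=0.522887
  -G: nom -35.970 → Σnom=-3.150; wc +0.269/-0.269 → slack +1.769/-1.799; half-tol=0.269, Σhalf²=0.595248
  -H: nom -36.920 → Σnom=-40.070; wc +0.050/-0.450 → slack +1.819/-2.249; half-tol=0.250, Σhalf²=0.657748
Nominal = -40.070. Worst-case = [-40.070 - 2.249, -40.070 + 1.819] = [-42.319, -38.251]. RSS = √0.657748 = 0.811.

nominal=-40.070 wc=[-42.319,-38.251] rss=0.811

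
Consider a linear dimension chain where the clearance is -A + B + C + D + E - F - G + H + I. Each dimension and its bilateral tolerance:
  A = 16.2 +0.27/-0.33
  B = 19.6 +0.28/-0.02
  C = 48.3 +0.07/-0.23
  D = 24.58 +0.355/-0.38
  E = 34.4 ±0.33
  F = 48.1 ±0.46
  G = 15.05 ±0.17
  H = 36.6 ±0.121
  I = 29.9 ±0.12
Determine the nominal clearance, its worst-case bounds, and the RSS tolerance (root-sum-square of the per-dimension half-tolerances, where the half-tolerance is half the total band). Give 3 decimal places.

nominal=114.030 wc=[111.929,116.266] rss=0.805

Stack each dimension's contribution:
  -A: nom -16.200 → Σnom=-16.200; wc +0.330/-0.270 → slack +0.330/-0.270; half-tol=0.300, Σhalf²=0.090000
  +B: nom +19.600 → Σnom=3.400; wc +0.280/-0.020 → slack +0.610/-0.290; half-tol=0.150, Σhalf²=0.112500
  +C: nom +48.300 → Σnom=51.700; wc +0.070/-0.230 → slack +0.680/-0.520; half-tol=0.150, Σhalf²=0.135000
  +D: nom +24.580 → Σnom=76.280; wc +0.355/-0.380 → slack +1.035/-0.900; half-tol=0.367, Σhalf²=0.270056
  +E: nom +34.400 → Σnom=110.680; wc +0.330/-0.330 → slack +1.365/-1.230; half-tol=0.330, Σhalf²=0.378956
  -F: nom -48.100 → Σnom=62.580; wc +0.460/-0.460 → slack +1.825/-1.690; half-tol=0.460, Σhalf²=0.590556
  -G: nom -15.050 → Σnom=47.530; wc +0.170/-0.170 → slack +1.995/-1.860; half-tol=0.170, Σhalf²=0.619456
  +H: nom +36.600 → Σnom=84.130; wc +0.121/-0.121 → slack +2.116/-1.981; half-tol=0.121, Σhalf²=0.634097
  +I: nom +29.900 → Σnom=114.030; wc +0.120/-0.120 → slack +2.236/-2.101; half-tol=0.120, Σhalf²=0.648497
Nominal = 114.030. Worst-case = [114.030 - 2.101, 114.030 + 2.236] = [111.929, 116.266]. RSS = √0.648497 = 0.805.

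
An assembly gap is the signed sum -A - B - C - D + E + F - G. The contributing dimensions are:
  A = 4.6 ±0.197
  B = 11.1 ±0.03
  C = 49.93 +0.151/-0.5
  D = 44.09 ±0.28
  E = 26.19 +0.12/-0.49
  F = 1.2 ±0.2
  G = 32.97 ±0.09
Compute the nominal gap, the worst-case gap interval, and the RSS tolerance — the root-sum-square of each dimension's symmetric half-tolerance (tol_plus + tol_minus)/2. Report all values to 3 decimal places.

nominal=-115.300 wc=[-116.738,-113.883] rss=0.604

Stack each dimension's contribution:
  -A: nom -4.600 → Σnom=-4.600; wc +0.197/-0.197 → slack +0.197/-0.197; half-tol=0.197, Σhalf²=0.038809
  -B: nom -11.100 → Σnom=-15.700; wc +0.030/-0.030 → slack +0.227/-0.227; half-tol=0.030, Σhalf²=0.039709
  -C: nom -49.930 → Σnom=-65.630; wc +0.500/-0.151 → slack +0.727/-0.378; half-tol=0.326, Σhalf²=0.145659
  -D: nom -44.090 → Σnom=-109.720; wc +0.280/-0.280 → slack +1.007/-0.658; half-tol=0.280, Σhalf²=0.224059
  +E: nom +26.190 → Σnom=-83.530; wc +0.120/-0.490 → slack +1.127/-1.148; half-tol=0.305, Σhalf²=0.317084
  +F: nom +1.200 → Σnom=-82.330; wc +0.200/-0.200 → slack +1.327/-1.348; half-tol=0.200, Σhalf²=0.357084
  -G: nom -32.970 → Σnom=-115.300; wc +0.090/-0.090 → slack +1.417/-1.438; half-tol=0.090, Σhalf²=0.365184
Nominal = -115.300. Worst-case = [-115.300 - 1.438, -115.300 + 1.417] = [-116.738, -113.883]. RSS = √0.365184 = 0.604.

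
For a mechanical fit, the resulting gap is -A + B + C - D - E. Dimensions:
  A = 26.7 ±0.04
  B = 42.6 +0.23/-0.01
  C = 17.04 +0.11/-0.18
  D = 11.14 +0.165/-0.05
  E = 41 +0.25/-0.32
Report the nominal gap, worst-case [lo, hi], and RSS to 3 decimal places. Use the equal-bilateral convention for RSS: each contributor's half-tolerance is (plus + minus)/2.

Stack each dimension's contribution:
  -A: nom -26.700 → Σnom=-26.700; wc +0.040/-0.040 → slack +0.040/-0.040; half-tol=0.040, Σhalf²=0.001600
  +B: nom +42.600 → Σnom=15.900; wc +0.230/-0.010 → slack +0.270/-0.050; half-tol=0.120, Σhalf²=0.016000
  +C: nom +17.040 → Σnom=32.940; wc +0.110/-0.180 → slack +0.380/-0.230; half-tol=0.145, Σhalf²=0.037025
  -D: nom -11.140 → Σnom=21.800; wc +0.050/-0.165 → slack +0.430/-0.395; half-tol=0.108, Σhalf²=0.048581
  -E: nom -41.000 → Σnom=-19.200; wc +0.320/-0.250 → slack +0.750/-0.645; half-tol=0.285, Σhalf²=0.129806
Nominal = -19.200. Worst-case = [-19.200 - 0.645, -19.200 + 0.750] = [-19.845, -18.450]. RSS = √0.129806 = 0.360.

nominal=-19.200 wc=[-19.845,-18.450] rss=0.360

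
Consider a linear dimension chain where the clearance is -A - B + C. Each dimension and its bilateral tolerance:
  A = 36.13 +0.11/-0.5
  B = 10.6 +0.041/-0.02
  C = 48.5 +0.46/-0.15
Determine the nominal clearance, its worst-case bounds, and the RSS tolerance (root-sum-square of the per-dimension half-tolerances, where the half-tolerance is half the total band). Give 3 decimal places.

nominal=1.770 wc=[1.469,2.750] rss=0.432

Stack each dimension's contribution:
  -A: nom -36.130 → Σnom=-36.130; wc +0.500/-0.110 → slack +0.500/-0.110; half-tol=0.305, Σhalf²=0.093025
  -B: nom -10.600 → Σnom=-46.730; wc +0.020/-0.041 → slack +0.520/-0.151; half-tol=0.030, Σhalf²=0.093955
  +C: nom +48.500 → Σnom=1.770; wc +0.460/-0.150 → slack +0.980/-0.301; half-tol=0.305, Σhalf²=0.186980
Nominal = 1.770. Worst-case = [1.770 - 0.301, 1.770 + 0.980] = [1.469, 2.750]. RSS = √0.186980 = 0.432.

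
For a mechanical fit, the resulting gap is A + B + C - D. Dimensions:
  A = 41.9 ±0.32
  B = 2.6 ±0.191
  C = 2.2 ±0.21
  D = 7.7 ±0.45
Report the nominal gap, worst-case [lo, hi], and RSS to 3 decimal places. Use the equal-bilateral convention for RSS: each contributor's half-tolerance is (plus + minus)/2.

nominal=39.000 wc=[37.829,40.171] rss=0.621

Stack each dimension's contribution:
  +A: nom +41.900 → Σnom=41.900; wc +0.320/-0.320 → slack +0.320/-0.320; half-tol=0.320, Σhalf²=0.102400
  +B: nom +2.600 → Σnom=44.500; wc +0.191/-0.191 → slack +0.511/-0.511; half-tol=0.191, Σhalf²=0.138881
  +C: nom +2.200 → Σnom=46.700; wc +0.210/-0.210 → slack +0.721/-0.721; half-tol=0.210, Σhalf²=0.182981
  -D: nom -7.700 → Σnom=39.000; wc +0.450/-0.450 → slack +1.171/-1.171; half-tol=0.450, Σhalf²=0.385481
Nominal = 39.000. Worst-case = [39.000 - 1.171, 39.000 + 1.171] = [37.829, 40.171]. RSS = √0.385481 = 0.621.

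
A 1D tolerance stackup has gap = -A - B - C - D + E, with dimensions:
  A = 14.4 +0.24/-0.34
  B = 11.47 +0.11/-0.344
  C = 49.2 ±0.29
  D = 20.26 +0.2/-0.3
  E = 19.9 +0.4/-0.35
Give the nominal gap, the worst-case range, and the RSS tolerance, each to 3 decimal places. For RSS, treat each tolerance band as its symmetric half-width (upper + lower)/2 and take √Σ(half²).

Stack each dimension's contribution:
  -A: nom -14.400 → Σnom=-14.400; wc +0.340/-0.240 → slack +0.340/-0.240; half-tol=0.290, Σhalf²=0.084100
  -B: nom -11.470 → Σnom=-25.870; wc +0.344/-0.110 → slack +0.684/-0.350; half-tol=0.227, Σhalf²=0.135629
  -C: nom -49.200 → Σnom=-75.070; wc +0.290/-0.290 → slack +0.974/-0.640; half-tol=0.290, Σhalf²=0.219729
  -D: nom -20.260 → Σnom=-95.330; wc +0.300/-0.200 → slack +1.274/-0.840; half-tol=0.250, Σhalf²=0.282229
  +E: nom +19.900 → Σnom=-75.430; wc +0.400/-0.350 → slack +1.674/-1.190; half-tol=0.375, Σhalf²=0.422854
Nominal = -75.430. Worst-case = [-75.430 - 1.190, -75.430 + 1.674] = [-76.620, -73.756]. RSS = √0.422854 = 0.650.

nominal=-75.430 wc=[-76.620,-73.756] rss=0.650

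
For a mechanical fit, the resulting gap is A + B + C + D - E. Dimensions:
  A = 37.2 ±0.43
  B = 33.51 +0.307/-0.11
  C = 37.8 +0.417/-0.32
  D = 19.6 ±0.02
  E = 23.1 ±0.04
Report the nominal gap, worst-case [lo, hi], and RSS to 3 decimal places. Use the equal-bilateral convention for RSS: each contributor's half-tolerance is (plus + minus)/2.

Stack each dimension's contribution:
  +A: nom +37.200 → Σnom=37.200; wc +0.430/-0.430 → slack +0.430/-0.430; half-tol=0.430, Σhalf²=0.184900
  +B: nom +33.510 → Σnom=70.710; wc +0.307/-0.110 → slack +0.737/-0.540; half-tol=0.208, Σhalf²=0.228372
  +C: nom +37.800 → Σnom=108.510; wc +0.417/-0.320 → slack +1.154/-0.860; half-tol=0.368, Σhalf²=0.364165
  +D: nom +19.600 → Σnom=128.110; wc +0.020/-0.020 → slack +1.174/-0.880; half-tol=0.020, Σhalf²=0.364565
  -E: nom -23.100 → Σnom=105.010; wc +0.040/-0.040 → slack +1.214/-0.920; half-tol=0.040, Σhalf²=0.366165
Nominal = 105.010. Worst-case = [105.010 - 0.920, 105.010 + 1.214] = [104.090, 106.224]. RSS = √0.366165 = 0.605.

nominal=105.010 wc=[104.090,106.224] rss=0.605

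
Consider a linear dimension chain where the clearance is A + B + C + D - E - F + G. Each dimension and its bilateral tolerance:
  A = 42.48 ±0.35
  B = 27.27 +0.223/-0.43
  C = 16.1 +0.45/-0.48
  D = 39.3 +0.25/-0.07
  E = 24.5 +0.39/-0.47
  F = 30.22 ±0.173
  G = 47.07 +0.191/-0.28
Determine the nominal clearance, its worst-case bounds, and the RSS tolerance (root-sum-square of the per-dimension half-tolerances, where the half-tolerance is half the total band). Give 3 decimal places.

Stack each dimension's contribution:
  +A: nom +42.480 → Σnom=42.480; wc +0.350/-0.350 → slack +0.350/-0.350; half-tol=0.350, Σhalf²=0.122500
  +B: nom +27.270 → Σnom=69.750; wc +0.223/-0.430 → slack +0.573/-0.780; half-tol=0.327, Σhalf²=0.229102
  +C: nom +16.100 → Σnom=85.850; wc +0.450/-0.480 → slack +1.023/-1.260; half-tol=0.465, Σhalf²=0.445327
  +D: nom +39.300 → Σnom=125.150; wc +0.250/-0.070 → slack +1.273/-1.330; half-tol=0.160, Σhalf²=0.470927
  -E: nom -24.500 → Σnom=100.650; wc +0.470/-0.390 → slack +1.743/-1.720; half-tol=0.430, Σhalf²=0.655827
  -F: nom -30.220 → Σnom=70.430; wc +0.173/-0.173 → slack +1.916/-1.893; half-tol=0.173, Σhalf²=0.685756
  +G: nom +47.070 → Σnom=117.500; wc +0.191/-0.280 → slack +2.107/-2.173; half-tol=0.236, Σhalf²=0.741216
Nominal = 117.500. Worst-case = [117.500 - 2.173, 117.500 + 2.107] = [115.327, 119.607]. RSS = √0.741216 = 0.861.

nominal=117.500 wc=[115.327,119.607] rss=0.861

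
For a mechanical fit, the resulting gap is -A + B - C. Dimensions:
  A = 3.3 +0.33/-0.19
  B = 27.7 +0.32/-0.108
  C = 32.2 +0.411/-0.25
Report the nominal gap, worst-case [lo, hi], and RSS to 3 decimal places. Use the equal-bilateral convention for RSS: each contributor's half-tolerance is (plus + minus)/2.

nominal=-7.800 wc=[-8.649,-7.040] rss=0.472

Stack each dimension's contribution:
  -A: nom -3.300 → Σnom=-3.300; wc +0.190/-0.330 → slack +0.190/-0.330; half-tol=0.260, Σhalf²=0.067600
  +B: nom +27.700 → Σnom=24.400; wc +0.320/-0.108 → slack +0.510/-0.438; half-tol=0.214, Σhalf²=0.113396
  -C: nom -32.200 → Σnom=-7.800; wc +0.250/-0.411 → slack +0.760/-0.849; half-tol=0.331, Σhalf²=0.222626
Nominal = -7.800. Worst-case = [-7.800 - 0.849, -7.800 + 0.760] = [-8.649, -7.040]. RSS = √0.222626 = 0.472.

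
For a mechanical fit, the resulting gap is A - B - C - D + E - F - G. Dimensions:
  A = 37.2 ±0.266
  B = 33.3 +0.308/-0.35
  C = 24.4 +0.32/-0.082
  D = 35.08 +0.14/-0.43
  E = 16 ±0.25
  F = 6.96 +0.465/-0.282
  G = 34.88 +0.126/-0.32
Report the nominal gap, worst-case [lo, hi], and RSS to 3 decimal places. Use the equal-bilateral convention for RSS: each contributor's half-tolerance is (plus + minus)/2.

Stack each dimension's contribution:
  +A: nom +37.200 → Σnom=37.200; wc +0.266/-0.266 → slack +0.266/-0.266; half-tol=0.266, Σhalf²=0.070756
  -B: nom -33.300 → Σnom=3.900; wc +0.350/-0.308 → slack +0.616/-0.574; half-tol=0.329, Σhalf²=0.178997
  -C: nom -24.400 → Σnom=-20.500; wc +0.082/-0.320 → slack +0.698/-0.894; half-tol=0.201, Σhalf²=0.219398
  -D: nom -35.080 → Σnom=-55.580; wc +0.430/-0.140 → slack +1.128/-1.034; half-tol=0.285, Σhalf²=0.300623
  +E: nom +16.000 → Σnom=-39.580; wc +0.250/-0.250 → slack +1.378/-1.284; half-tol=0.250, Σhalf²=0.363123
  -F: nom -6.960 → Σnom=-46.540; wc +0.282/-0.465 → slack +1.660/-1.749; half-tol=0.373, Σhalf²=0.502625
  -G: nom -34.880 → Σnom=-81.420; wc +0.320/-0.126 → slack +1.980/-1.875; half-tol=0.223, Σhalf²=0.552354
Nominal = -81.420. Worst-case = [-81.420 - 1.875, -81.420 + 1.980] = [-83.295, -79.440]. RSS = √0.552354 = 0.743.

nominal=-81.420 wc=[-83.295,-79.440] rss=0.743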